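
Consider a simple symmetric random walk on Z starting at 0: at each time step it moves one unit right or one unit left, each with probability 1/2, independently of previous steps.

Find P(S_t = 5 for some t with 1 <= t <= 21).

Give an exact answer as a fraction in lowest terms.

Count via complement. Let g(t,s) = #length-t paths at position s with S_1..S_t all ≠ 5.
g(t,s) = g(t-1,s-1) + g(t-1,s+1) for s ≠ 5; g(t,5) = 0.
t=0: g(0,0)=1
t=1: g(1,-1)=1 g(1,1)=1
t=2: g(2,-2)=1 g(2,0)=2 g(2,2)=1
t=3: g(3,-3)=1 g(3,-1)=3 g(3,1)=3 g(3,3)=1
t=4: g(4,-4)=1 g(4,-2)=4 g(4,0)=6 g(4,2)=4 g(4,4)=1
t=5: g(5,-5)=1 g(5,-3)=5 g(5,-1)=10 g(5,1)=10 g(5,3)=5
t=6: g(6,-6)=1 g(6,-4)=6 g(6,-2)=15 g(6,0)=20 g(6,2)=15 g(6,4)=5
t=7: g(7,-7)=1 g(7,-5)=7 g(7,-3)=21 g(7,-1)=35 g(7,1)=35 g(7,3)=20
t=8: g(8,-8)=1 g(8,-6)=8 g(8,-4)=28 g(8,-2)=56 g(8,0)=70 g(8,2)=55 g(8,4)=20
t=9: g(9,-9)=1 g(9,-7)=9 g(9,-5)=36 g(9,-3)=84 g(9,-1)=126 g(9,1)=125 g(9,3)=75
t=10: g(10,-10)=1 g(10,-8)=10 g(10,-6)=45 g(10,-4)=120 g(10,-2)=210 g(10,0)=251 g(10,2)=200 g(10,4)=75
t=11: g(11,-11)=1 g(11,-9)=11 g(11,-7)=55 g(11,-5)=165 g(11,-3)=330 g(11,-1)=461 g(11,1)=451 g(11,3)=275
t=12: g(12,-12)=1 g(12,-10)=12 g(12,-8)=66 g(12,-6)=220 g(12,-4)=495 g(12,-2)=791 g(12,0)=912 g(12,2)=726 g(12,4)=275
t=13: g(13,-13)=1 g(13,-11)=13 g(13,-9)=78 g(13,-7)=286 g(13,-5)=715 g(13,-3)=1286 g(13,-1)=1703 g(13,1)=1638 g(13,3)=1001
t=14: g(14,-14)=1 g(14,-12)=14 g(14,-10)=91 g(14,-8)=364 g(14,-6)=1001 g(14,-4)=2001 g(14,-2)=2989 g(14,0)=3341 g(14,2)=2639 g(14,4)=1001
t=15: g(15,-15)=1 g(15,-13)=15 g(15,-11)=105 g(15,-9)=455 g(15,-7)=1365 g(15,-5)=3002 g(15,-3)=4990 g(15,-1)=6330 g(15,1)=5980 g(15,3)=3640
t=16: g(16,-16)=1 g(16,-14)=16 g(16,-12)=120 g(16,-10)=560 g(16,-8)=1820 g(16,-6)=4367 g(16,-4)=7992 g(16,-2)=11320 g(16,0)=12310 g(16,2)=9620 g(16,4)=3640
t=17: g(17,-17)=1 g(17,-15)=17 g(17,-13)=136 g(17,-11)=680 g(17,-9)=2380 g(17,-7)=6187 g(17,-5)=12359 g(17,-3)=19312 g(17,-1)=23630 g(17,1)=21930 g(17,3)=13260
t=18: g(18,-18)=1 g(18,-16)=18 g(18,-14)=153 g(18,-12)=816 g(18,-10)=3060 g(18,-8)=8567 g(18,-6)=18546 g(18,-4)=31671 g(18,-2)=42942 g(18,0)=45560 g(18,2)=35190 g(18,4)=13260
t=19: g(19,-19)=1 g(19,-17)=19 g(19,-15)=171 g(19,-13)=969 g(19,-11)=3876 g(19,-9)=11627 g(19,-7)=27113 g(19,-5)=50217 g(19,-3)=74613 g(19,-1)=88502 g(19,1)=80750 g(19,3)=48450
t=20: g(20,-20)=1 g(20,-18)=20 g(20,-16)=190 g(20,-14)=1140 g(20,-12)=4845 g(20,-10)=15503 g(20,-8)=38740 g(20,-6)=77330 g(20,-4)=124830 g(20,-2)=163115 g(20,0)=169252 g(20,2)=129200 g(20,4)=48450
t=21: g(21,-21)=1 g(21,-19)=21 g(21,-17)=210 g(21,-15)=1330 g(21,-13)=5985 g(21,-11)=20348 g(21,-9)=54243 g(21,-7)=116070 g(21,-5)=202160 g(21,-3)=287945 g(21,-1)=332367 g(21,1)=298452 g(21,3)=177650
Paths never hitting 5: Σ_s g(21,s) = 1496782
Paths hitting 5: 2^21 - 1496782 = 600370
P = 600370/2097152 = 300185/1048576

Answer: 300185/1048576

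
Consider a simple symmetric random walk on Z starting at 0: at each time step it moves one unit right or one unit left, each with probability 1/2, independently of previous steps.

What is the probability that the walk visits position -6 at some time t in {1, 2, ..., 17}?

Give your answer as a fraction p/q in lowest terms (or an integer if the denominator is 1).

Count via complement. Let g(t,s) = #length-t paths at position s with S_1..S_t all ≠ -6.
g(t,s) = g(t-1,s-1) + g(t-1,s+1) for s ≠ -6; g(t,-6) = 0.
t=0: g(0,0)=1
t=1: g(1,-1)=1 g(1,1)=1
t=2: g(2,-2)=1 g(2,0)=2 g(2,2)=1
t=3: g(3,-3)=1 g(3,-1)=3 g(3,1)=3 g(3,3)=1
t=4: g(4,-4)=1 g(4,-2)=4 g(4,0)=6 g(4,2)=4 g(4,4)=1
t=5: g(5,-5)=1 g(5,-3)=5 g(5,-1)=10 g(5,1)=10 g(5,3)=5 g(5,5)=1
t=6: g(6,-4)=6 g(6,-2)=15 g(6,0)=20 g(6,2)=15 g(6,4)=6 g(6,6)=1
t=7: g(7,-5)=6 g(7,-3)=21 g(7,-1)=35 g(7,1)=35 g(7,3)=21 g(7,5)=7 g(7,7)=1
t=8: g(8,-4)=27 g(8,-2)=56 g(8,0)=70 g(8,2)=56 g(8,4)=28 g(8,6)=8 g(8,8)=1
t=9: g(9,-5)=27 g(9,-3)=83 g(9,-1)=126 g(9,1)=126 g(9,3)=84 g(9,5)=36 g(9,7)=9 g(9,9)=1
t=10: g(10,-4)=110 g(10,-2)=209 g(10,0)=252 g(10,2)=210 g(10,4)=120 g(10,6)=45 g(10,8)=10 g(10,10)=1
t=11: g(11,-5)=110 g(11,-3)=319 g(11,-1)=461 g(11,1)=462 g(11,3)=330 g(11,5)=165 g(11,7)=55 g(11,9)=11 g(11,11)=1
t=12: g(12,-4)=429 g(12,-2)=780 g(12,0)=923 g(12,2)=792 g(12,4)=495 g(12,6)=220 g(12,8)=66 g(12,10)=12 g(12,12)=1
t=13: g(13,-5)=429 g(13,-3)=1209 g(13,-1)=1703 g(13,1)=1715 g(13,3)=1287 g(13,5)=715 g(13,7)=286 g(13,9)=78 g(13,11)=13 g(13,13)=1
t=14: g(14,-4)=1638 g(14,-2)=2912 g(14,0)=3418 g(14,2)=3002 g(14,4)=2002 g(14,6)=1001 g(14,8)=364 g(14,10)=91 g(14,12)=14 g(14,14)=1
t=15: g(15,-5)=1638 g(15,-3)=4550 g(15,-1)=6330 g(15,1)=6420 g(15,3)=5004 g(15,5)=3003 g(15,7)=1365 g(15,9)=455 g(15,11)=105 g(15,13)=15 g(15,15)=1
t=16: g(16,-4)=6188 g(16,-2)=10880 g(16,0)=12750 g(16,2)=11424 g(16,4)=8007 g(16,6)=4368 g(16,8)=1820 g(16,10)=560 g(16,12)=120 g(16,14)=16 g(16,16)=1
t=17: g(17,-5)=6188 g(17,-3)=17068 g(17,-1)=23630 g(17,1)=24174 g(17,3)=19431 g(17,5)=12375 g(17,7)=6188 g(17,9)=2380 g(17,11)=680 g(17,13)=136 g(17,15)=17 g(17,17)=1
Paths never hitting -6: Σ_s g(17,s) = 112268
Paths hitting -6: 2^17 - 112268 = 18804
P = 18804/131072 = 4701/32768

Answer: 4701/32768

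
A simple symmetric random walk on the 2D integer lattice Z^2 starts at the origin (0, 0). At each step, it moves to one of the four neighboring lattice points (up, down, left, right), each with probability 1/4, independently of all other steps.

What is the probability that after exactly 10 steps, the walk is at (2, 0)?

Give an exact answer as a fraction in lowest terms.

Answer: 11025/262144

Derivation:
Let h be the number of horizontal steps (so 10-h are vertical). To end at (2,0) need (h+2)/2 right-steps and ((10-h)+0)/2 up-steps.
Sum over h with 2 ≤ h ≤ 10, h ≡ 0 (mod 2), 10-h ≡ 0 (mod 2):
h=2: C(10,2)·C(2,2)·C(8,4) = 45·1·70 = 3150
h=4: C(10,4)·C(4,3)·C(6,3) = 210·4·20 = 16800
h=6: C(10,6)·C(6,4)·C(4,2) = 210·15·6 = 18900
h=8: C(10,8)·C(8,5)·C(2,1) = 45·56·2 = 5040
h=10: C(10,10)·C(10,6)·C(0,0) = 1·210·1 = 210
Total favorable: 44100
Total paths: 4^10 = 1048576
P = 44100/1048576 = 11025/262144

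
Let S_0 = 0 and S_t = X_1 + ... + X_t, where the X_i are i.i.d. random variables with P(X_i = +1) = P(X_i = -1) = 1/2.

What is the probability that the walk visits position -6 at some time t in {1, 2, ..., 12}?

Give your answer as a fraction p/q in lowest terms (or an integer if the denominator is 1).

Answer: 189/2048

Derivation:
Count via complement. Let g(t,s) = #length-t paths at position s with S_1..S_t all ≠ -6.
g(t,s) = g(t-1,s-1) + g(t-1,s+1) for s ≠ -6; g(t,-6) = 0.
t=0: g(0,0)=1
t=1: g(1,-1)=1 g(1,1)=1
t=2: g(2,-2)=1 g(2,0)=2 g(2,2)=1
t=3: g(3,-3)=1 g(3,-1)=3 g(3,1)=3 g(3,3)=1
t=4: g(4,-4)=1 g(4,-2)=4 g(4,0)=6 g(4,2)=4 g(4,4)=1
t=5: g(5,-5)=1 g(5,-3)=5 g(5,-1)=10 g(5,1)=10 g(5,3)=5 g(5,5)=1
t=6: g(6,-4)=6 g(6,-2)=15 g(6,0)=20 g(6,2)=15 g(6,4)=6 g(6,6)=1
t=7: g(7,-5)=6 g(7,-3)=21 g(7,-1)=35 g(7,1)=35 g(7,3)=21 g(7,5)=7 g(7,7)=1
t=8: g(8,-4)=27 g(8,-2)=56 g(8,0)=70 g(8,2)=56 g(8,4)=28 g(8,6)=8 g(8,8)=1
t=9: g(9,-5)=27 g(9,-3)=83 g(9,-1)=126 g(9,1)=126 g(9,3)=84 g(9,5)=36 g(9,7)=9 g(9,9)=1
t=10: g(10,-4)=110 g(10,-2)=209 g(10,0)=252 g(10,2)=210 g(10,4)=120 g(10,6)=45 g(10,8)=10 g(10,10)=1
t=11: g(11,-5)=110 g(11,-3)=319 g(11,-1)=461 g(11,1)=462 g(11,3)=330 g(11,5)=165 g(11,7)=55 g(11,9)=11 g(11,11)=1
t=12: g(12,-4)=429 g(12,-2)=780 g(12,0)=923 g(12,2)=792 g(12,4)=495 g(12,6)=220 g(12,8)=66 g(12,10)=12 g(12,12)=1
Paths never hitting -6: Σ_s g(12,s) = 3718
Paths hitting -6: 2^12 - 3718 = 378
P = 378/4096 = 189/2048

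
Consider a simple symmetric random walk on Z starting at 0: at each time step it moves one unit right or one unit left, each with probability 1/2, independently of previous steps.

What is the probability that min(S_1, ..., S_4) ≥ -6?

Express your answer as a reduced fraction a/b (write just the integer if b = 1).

Let f(t,s) = #length-t paths at position s with S_1..S_t all ≥ -6.
f(t,s) = f(t-1,s-1) + f(t-1,s+1) for s ≥ -6; f(t,s) = 0 for s < -6.
t=0: f(0,0)=1
t=1: f(1,-1)=1 f(1,1)=1
t=2: f(2,-2)=1 f(2,0)=2 f(2,2)=1
t=3: f(3,-3)=1 f(3,-1)=3 f(3,1)=3 f(3,3)=1
t=4: f(4,-4)=1 f(4,-2)=4 f(4,0)=6 f(4,2)=4 f(4,4)=1
Σ_s f(4,s) = 16
P = 16/16 = 1

Answer: 1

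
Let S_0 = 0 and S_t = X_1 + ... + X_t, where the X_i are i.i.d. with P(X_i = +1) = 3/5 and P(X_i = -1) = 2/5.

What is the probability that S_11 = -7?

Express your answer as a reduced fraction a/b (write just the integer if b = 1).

To reach position -7 after 11 steps: need 2 steps of +1 and 9 steps of -1.
Number of such sequences: C(11,2) = 55
Each has probability (3/5)^2 · (2/5)^9 = 4608/48828125
P = 55 · 4608/48828125 = 50688/9765625

Answer: 50688/9765625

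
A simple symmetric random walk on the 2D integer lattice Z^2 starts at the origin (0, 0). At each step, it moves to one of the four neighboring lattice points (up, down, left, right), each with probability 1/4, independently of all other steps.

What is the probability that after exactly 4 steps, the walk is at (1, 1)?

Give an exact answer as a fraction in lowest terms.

Let h be the number of horizontal steps (so 4-h are vertical). To end at (1,1) need (h+1)/2 right-steps and ((4-h)+1)/2 up-steps.
Sum over h with 1 ≤ h ≤ 3, h ≡ 1 (mod 2), 4-h ≡ 1 (mod 2):
h=1: C(4,1)·C(1,1)·C(3,2) = 4·1·3 = 12
h=3: C(4,3)·C(3,2)·C(1,1) = 4·3·1 = 12
Total favorable: 24
Total paths: 4^4 = 256
P = 24/256 = 3/32

Answer: 3/32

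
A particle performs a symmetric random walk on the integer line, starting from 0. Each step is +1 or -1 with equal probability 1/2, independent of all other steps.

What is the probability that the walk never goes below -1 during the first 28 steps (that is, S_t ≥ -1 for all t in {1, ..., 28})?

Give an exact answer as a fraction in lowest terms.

Answer: 9694845/33554432

Derivation:
Let f(t,s) = #length-t paths at position s with S_1..S_t all ≥ -1.
f(t,s) = f(t-1,s-1) + f(t-1,s+1) for s ≥ -1; f(t,s) = 0 for s < -1.
t=0: f(0,0)=1
t=1: f(1,-1)=1 f(1,1)=1
t=2: f(2,0)=2 f(2,2)=1
t=3: f(3,-1)=2 f(3,1)=3 f(3,3)=1
t=4: f(4,0)=5 f(4,2)=4 f(4,4)=1
t=5: f(5,-1)=5 f(5,1)=9 f(5,3)=5 f(5,5)=1
t=6: f(6,0)=14 f(6,2)=14 f(6,4)=6 f(6,6)=1
t=7: f(7,-1)=14 f(7,1)=28 f(7,3)=20 f(7,5)=7 f(7,7)=1
t=8: f(8,0)=42 f(8,2)=48 f(8,4)=27 f(8,6)=8 f(8,8)=1
t=9: f(9,-1)=42 f(9,1)=90 f(9,3)=75 f(9,5)=35 f(9,7)=9 f(9,9)=1
t=10: f(10,0)=132 f(10,2)=165 f(10,4)=110 f(10,6)=44 f(10,8)=10 f(10,10)=1
t=11: f(11,-1)=132 f(11,1)=297 f(11,3)=275 f(11,5)=154 f(11,7)=54 f(11,9)=11 f(11,11)=1
t=12: f(12,0)=429 f(12,2)=572 f(12,4)=429 f(12,6)=208 f(12,8)=65 f(12,10)=12 f(12,12)=1
t=13: f(13,-1)=429 f(13,1)=1001 f(13,3)=1001 f(13,5)=637 f(13,7)=273 f(13,9)=77 f(13,11)=13 f(13,13)=1
t=14: f(14,0)=1430 f(14,2)=2002 f(14,4)=1638 f(14,6)=910 f(14,8)=350 f(14,10)=90 f(14,12)=14 f(14,14)=1
t=15: f(15,-1)=1430 f(15,1)=3432 f(15,3)=3640 f(15,5)=2548 f(15,7)=1260 f(15,9)=440 f(15,11)=104 f(15,13)=15 f(15,15)=1
t=16: f(16,0)=4862 f(16,2)=7072 f(16,4)=6188 f(16,6)=3808 f(16,8)=1700 f(16,10)=544 f(16,12)=119 f(16,14)=16 f(16,16)=1
t=17: f(17,-1)=4862 f(17,1)=11934 f(17,3)=13260 f(17,5)=9996 f(17,7)=5508 f(17,9)=2244 f(17,11)=663 f(17,13)=135 f(17,15)=17 f(17,17)=1
t=18: f(18,0)=16796 f(18,2)=25194 f(18,4)=23256 f(18,6)=15504 f(18,8)=7752 f(18,10)=2907 f(18,12)=798 f(18,14)=152 f(18,16)=18 f(18,18)=1
t=19: f(19,-1)=16796 f(19,1)=41990 f(19,3)=48450 f(19,5)=38760 f(19,7)=23256 f(19,9)=10659 f(19,11)=3705 f(19,13)=950 f(19,15)=170 f(19,17)=19 f(19,19)=1
t=20: f(20,0)=58786 f(20,2)=90440 f(20,4)=87210 f(20,6)=62016 f(20,8)=33915 f(20,10)=14364 f(20,12)=4655 f(20,14)=1120 f(20,16)=189 f(20,18)=20 f(20,20)=1
t=21: f(21,-1)=58786 f(21,1)=149226 f(21,3)=177650 f(21,5)=149226 f(21,7)=95931 f(21,9)=48279 f(21,11)=19019 f(21,13)=5775 f(21,15)=1309 f(21,17)=209 f(21,19)=21 f(21,21)=1
t=22: f(22,0)=208012 f(22,2)=326876 f(22,4)=326876 f(22,6)=245157 f(22,8)=144210 f(22,10)=67298 f(22,12)=24794 f(22,14)=7084 f(22,16)=1518 f(22,18)=230 f(22,20)=22 f(22,22)=1
t=23: f(23,-1)=208012 f(23,1)=534888 f(23,3)=653752 f(23,5)=572033 f(23,7)=389367 f(23,9)=211508 f(23,11)=92092 f(23,13)=31878 f(23,15)=8602 f(23,17)=1748 f(23,19)=252 f(23,21)=23 f(23,23)=1
t=24: f(24,0)=742900 f(24,2)=1188640 f(24,4)=1225785 f(24,6)=961400 f(24,8)=600875 f(24,10)=303600 f(24,12)=123970 f(24,14)=40480 f(24,16)=10350 f(24,18)=2000 f(24,20)=275 f(24,22)=24 f(24,24)=1
t=25: f(25,-1)=742900 f(25,1)=1931540 f(25,3)=2414425 f(25,5)=2187185 f(25,7)=1562275 f(25,9)=904475 f(25,11)=427570 f(25,13)=164450 f(25,15)=50830 f(25,17)=12350 f(25,19)=2275 f(25,21)=299 f(25,23)=25 f(25,25)=1
t=26: f(26,0)=2674440 f(26,2)=4345965 f(26,4)=4601610 f(26,6)=3749460 f(26,8)=2466750 f(26,10)=1332045 f(26,12)=592020 f(26,14)=215280 f(26,16)=63180 f(26,18)=14625 f(26,20)=2574 f(26,22)=324 f(26,24)=26 f(26,26)=1
t=27: f(27,-1)=2674440 f(27,1)=7020405 f(27,3)=8947575 f(27,5)=8351070 f(27,7)=6216210 f(27,9)=3798795 f(27,11)=1924065 f(27,13)=807300 f(27,15)=278460 f(27,17)=77805 f(27,19)=17199 f(27,21)=2898 f(27,23)=350 f(27,25)=27 f(27,27)=1
t=28: f(28,0)=9694845 f(28,2)=15967980 f(28,4)=17298645 f(28,6)=14567280 f(28,8)=10015005 f(28,10)=5722860 f(28,12)=2731365 f(28,14)=1085760 f(28,16)=356265 f(28,18)=95004 f(28,20)=20097 f(28,22)=3248 f(28,24)=377 f(28,26)=28 f(28,28)=1
Σ_s f(28,s) = 77558760
P = 77558760/268435456 = 9694845/33554432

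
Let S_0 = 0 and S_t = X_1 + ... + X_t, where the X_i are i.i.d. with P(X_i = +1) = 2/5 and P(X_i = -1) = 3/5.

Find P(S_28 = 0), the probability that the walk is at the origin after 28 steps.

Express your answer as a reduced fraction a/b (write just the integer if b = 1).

To be at 0 after 28 steps: need exactly 14 steps of +1 and 14 of -1.
Number of such sequences: C(28,14) = 40116600
Each has probability (2/5)^14 · (3/5)^14 = 78364164096/37252902984619140625
P = 40116600 · 78364164096/37252902984619140625 = 125748153014943744/1490116119384765625

Answer: 125748153014943744/1490116119384765625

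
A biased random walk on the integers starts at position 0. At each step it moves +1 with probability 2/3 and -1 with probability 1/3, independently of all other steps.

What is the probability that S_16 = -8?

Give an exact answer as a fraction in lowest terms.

Answer: 29120/43046721

Derivation:
To reach position -8 after 16 steps: need 4 steps of +1 and 12 steps of -1.
Number of such sequences: C(16,4) = 1820
Each has probability (2/3)^4 · (1/3)^12 = 16/43046721
P = 1820 · 16/43046721 = 29120/43046721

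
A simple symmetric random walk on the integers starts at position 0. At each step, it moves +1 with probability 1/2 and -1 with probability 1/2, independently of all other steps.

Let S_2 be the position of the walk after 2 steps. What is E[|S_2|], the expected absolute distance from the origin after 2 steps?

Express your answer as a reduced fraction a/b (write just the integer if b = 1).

S_2 takes values m ≡ 0 (mod 2) with |m| ≤ 2; P(S_2=m) = C(2,(2+m)/2)/2^2.
Total paths: 2^2 = 4
Distribution: P(S=-2)=1/4, P(S=0)=2/4, P(S=2)=1/4
E[|S_2|] = Σ_m |m|·P(S_2=m) = 4/4 = 1

Answer: 1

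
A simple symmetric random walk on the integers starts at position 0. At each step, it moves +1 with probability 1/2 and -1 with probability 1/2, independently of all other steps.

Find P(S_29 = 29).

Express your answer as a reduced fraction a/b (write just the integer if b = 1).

Answer: 1/536870912

Derivation:
To reach position 29 after 29 steps: need 29 steps of +1 and 0 of -1.
Favorable paths: C(29,29) = 1
Total paths: 2^29 = 536870912
P = 1/536870912 = 1/536870912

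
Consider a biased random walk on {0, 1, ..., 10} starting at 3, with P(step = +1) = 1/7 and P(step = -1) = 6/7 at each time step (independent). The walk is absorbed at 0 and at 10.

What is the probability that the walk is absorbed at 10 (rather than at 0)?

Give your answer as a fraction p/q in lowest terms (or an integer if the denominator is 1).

Biased walk: p = 1/7, q = 6/7, r = q/p = 6
Gambler's ruin: P(hit 10 before 0 | start at 3) = (1 - r^a)/(1 - r^N)
r^3 = 216; r^10 = 60466176
P = (1 - 216) / (1 - 60466176) = -215 / -60466175 = 43/12093235

Answer: 43/12093235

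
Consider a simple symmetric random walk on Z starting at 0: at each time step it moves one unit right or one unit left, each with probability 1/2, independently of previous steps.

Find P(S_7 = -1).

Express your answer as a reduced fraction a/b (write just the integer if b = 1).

To reach position -1 after 7 steps: need 3 steps of +1 and 4 of -1.
Favorable paths: C(7,3) = 35
Total paths: 2^7 = 128
P = 35/128 = 35/128

Answer: 35/128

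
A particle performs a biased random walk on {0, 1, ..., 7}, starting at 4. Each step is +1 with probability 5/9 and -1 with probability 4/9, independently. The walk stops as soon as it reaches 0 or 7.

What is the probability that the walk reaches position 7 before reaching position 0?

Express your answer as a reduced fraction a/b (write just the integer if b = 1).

Answer: 46125/61741

Derivation:
Biased walk: p = 5/9, q = 4/9, r = q/p = 4/5
Gambler's ruin: P(hit 7 before 0 | start at 4) = (1 - r^a)/(1 - r^N)
r^4 = 256/625; r^7 = 16384/78125
P = (1 - 256/625) / (1 - 16384/78125) = 369/625 / 61741/78125 = 46125/61741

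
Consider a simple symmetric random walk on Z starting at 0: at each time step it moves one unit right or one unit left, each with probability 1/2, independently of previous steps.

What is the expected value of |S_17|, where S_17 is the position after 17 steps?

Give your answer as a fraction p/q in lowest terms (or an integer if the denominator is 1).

S_17 takes values m ≡ 1 (mod 2) with |m| ≤ 17; P(S_17=m) = C(17,(17+m)/2)/2^17.
Total paths: 2^17 = 131072
Distribution: P(S=-17)=1/131072, P(S=-15)=17/131072, P(S=-13)=136/131072, P(S=-11)=680/131072, P(S=-9)=2380/131072, P(S=-7)=6188/131072, P(S=-5)=12376/131072, P(S=-3)=19448/131072, P(S=-1)=24310/131072, P(S=1)=24310/131072, P(S=3)=19448/131072, P(S=5)=12376/131072, P(S=7)=6188/131072, P(S=9)=2380/131072, P(S=11)=680/131072, P(S=13)=136/131072, P(S=15)=17/131072, P(S=17)=1/131072
E[|S_17|] = Σ_m |m|·P(S_17=m) = 437580/131072 = 109395/32768

Answer: 109395/32768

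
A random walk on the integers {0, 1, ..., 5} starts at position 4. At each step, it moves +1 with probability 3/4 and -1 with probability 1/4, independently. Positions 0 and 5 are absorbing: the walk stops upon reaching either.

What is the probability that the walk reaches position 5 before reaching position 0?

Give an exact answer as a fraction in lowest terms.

Answer: 120/121

Derivation:
Biased walk: p = 3/4, q = 1/4, r = q/p = 1/3
Gambler's ruin: P(hit 5 before 0 | start at 4) = (1 - r^a)/(1 - r^N)
r^4 = 1/81; r^5 = 1/243
P = (1 - 1/81) / (1 - 1/243) = 80/81 / 242/243 = 120/121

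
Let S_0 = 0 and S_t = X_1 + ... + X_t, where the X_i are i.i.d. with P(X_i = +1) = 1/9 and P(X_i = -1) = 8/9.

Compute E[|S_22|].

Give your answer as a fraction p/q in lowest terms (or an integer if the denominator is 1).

S_22 takes values m ≡ 0 (mod 2) with |m| ≤ 22; P(S_22=m) = C(22,(22+m)/2) · (1/9)^((22+m)/2) · (8/9)^((22-m)/2).
Distribution: P(S=-22)=73786976294838206464/984770902183611232881, P(S=-20)=202914184810805067776/984770902183611232881, P(S=-18)=88774955854727217152/328256967394537077627, P(S=-16)=221937389636818042880/984770902183611232881, P(S=-14)=131775325096860712960/984770902183611232881, P(S=-12)=6588766254843035648/109418989131512359209, P(S=-10)=7000564145770725376/328256967394537077627, P(S=-8)=2000161184505921536/328256967394537077627, P(S=-6)=156262592539525120/109418989131512359209, P(S=-4)=273459536944168960/984770902183611232881, P(S=-2)=44437174753427456/984770902183611232881, P(S=0)=2019871579701248/328256967394537077627, P(S=2)=694330855522304/984770902183611232881, P(S=4)=66762582261760/984770902183611232881, P(S=6)=596094484480/109418989131512359209, P(S=8)=119218896896/328256967394537077627, P(S=10)=6519783424/328256967394537077627, P(S=12)=95879168/109418989131512359209, P(S=14)=29962240/984770902183611232881, P(S=16)=788480/984770902183611232881, P(S=18)=4928/328256967394537077627, P(S=20)=176/984770902183611232881, P(S=22)=1/984770902183611232881
E[|S_22|] = Σ_m |m|·P(S_22=m) = 16850527708190456495446/984770902183611232881

Answer: 16850527708190456495446/984770902183611232881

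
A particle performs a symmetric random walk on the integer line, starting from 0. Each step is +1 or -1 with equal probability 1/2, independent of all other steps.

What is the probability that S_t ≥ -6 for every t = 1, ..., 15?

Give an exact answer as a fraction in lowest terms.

Let f(t,s) = #length-t paths at position s with S_1..S_t all ≥ -6.
f(t,s) = f(t-1,s-1) + f(t-1,s+1) for s ≥ -6; f(t,s) = 0 for s < -6.
t=0: f(0,0)=1
t=1: f(1,-1)=1 f(1,1)=1
t=2: f(2,-2)=1 f(2,0)=2 f(2,2)=1
t=3: f(3,-3)=1 f(3,-1)=3 f(3,1)=3 f(3,3)=1
t=4: f(4,-4)=1 f(4,-2)=4 f(4,0)=6 f(4,2)=4 f(4,4)=1
t=5: f(5,-5)=1 f(5,-3)=5 f(5,-1)=10 f(5,1)=10 f(5,3)=5 f(5,5)=1
t=6: f(6,-6)=1 f(6,-4)=6 f(6,-2)=15 f(6,0)=20 f(6,2)=15 f(6,4)=6 f(6,6)=1
t=7: f(7,-5)=7 f(7,-3)=21 f(7,-1)=35 f(7,1)=35 f(7,3)=21 f(7,5)=7 f(7,7)=1
t=8: f(8,-6)=7 f(8,-4)=28 f(8,-2)=56 f(8,0)=70 f(8,2)=56 f(8,4)=28 f(8,6)=8 f(8,8)=1
t=9: f(9,-5)=35 f(9,-3)=84 f(9,-1)=126 f(9,1)=126 f(9,3)=84 f(9,5)=36 f(9,7)=9 f(9,9)=1
t=10: f(10,-6)=35 f(10,-4)=119 f(10,-2)=210 f(10,0)=252 f(10,2)=210 f(10,4)=120 f(10,6)=45 f(10,8)=10 f(10,10)=1
t=11: f(11,-5)=154 f(11,-3)=329 f(11,-1)=462 f(11,1)=462 f(11,3)=330 f(11,5)=165 f(11,7)=55 f(11,9)=11 f(11,11)=1
t=12: f(12,-6)=154 f(12,-4)=483 f(12,-2)=791 f(12,0)=924 f(12,2)=792 f(12,4)=495 f(12,6)=220 f(12,8)=66 f(12,10)=12 f(12,12)=1
t=13: f(13,-5)=637 f(13,-3)=1274 f(13,-1)=1715 f(13,1)=1716 f(13,3)=1287 f(13,5)=715 f(13,7)=286 f(13,9)=78 f(13,11)=13 f(13,13)=1
t=14: f(14,-6)=637 f(14,-4)=1911 f(14,-2)=2989 f(14,0)=3431 f(14,2)=3003 f(14,4)=2002 f(14,6)=1001 f(14,8)=364 f(14,10)=91 f(14,12)=14 f(14,14)=1
t=15: f(15,-5)=2548 f(15,-3)=4900 f(15,-1)=6420 f(15,1)=6434 f(15,3)=5005 f(15,5)=3003 f(15,7)=1365 f(15,9)=455 f(15,11)=105 f(15,13)=15 f(15,15)=1
Σ_s f(15,s) = 30251
P = 30251/32768 = 30251/32768

Answer: 30251/32768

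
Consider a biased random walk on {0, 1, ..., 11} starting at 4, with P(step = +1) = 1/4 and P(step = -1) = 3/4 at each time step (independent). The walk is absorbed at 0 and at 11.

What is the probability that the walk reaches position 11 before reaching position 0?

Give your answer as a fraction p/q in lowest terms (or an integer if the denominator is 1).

Answer: 40/88573

Derivation:
Biased walk: p = 1/4, q = 3/4, r = q/p = 3
Gambler's ruin: P(hit 11 before 0 | start at 4) = (1 - r^a)/(1 - r^N)
r^4 = 81; r^11 = 177147
P = (1 - 81) / (1 - 177147) = -80 / -177146 = 40/88573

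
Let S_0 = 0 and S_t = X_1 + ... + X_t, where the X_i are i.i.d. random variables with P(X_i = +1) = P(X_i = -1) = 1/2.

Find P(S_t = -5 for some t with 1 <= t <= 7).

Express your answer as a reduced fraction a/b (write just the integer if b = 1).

Answer: 9/128

Derivation:
Count via complement. Let g(t,s) = #length-t paths at position s with S_1..S_t all ≠ -5.
g(t,s) = g(t-1,s-1) + g(t-1,s+1) for s ≠ -5; g(t,-5) = 0.
t=0: g(0,0)=1
t=1: g(1,-1)=1 g(1,1)=1
t=2: g(2,-2)=1 g(2,0)=2 g(2,2)=1
t=3: g(3,-3)=1 g(3,-1)=3 g(3,1)=3 g(3,3)=1
t=4: g(4,-4)=1 g(4,-2)=4 g(4,0)=6 g(4,2)=4 g(4,4)=1
t=5: g(5,-3)=5 g(5,-1)=10 g(5,1)=10 g(5,3)=5 g(5,5)=1
t=6: g(6,-4)=5 g(6,-2)=15 g(6,0)=20 g(6,2)=15 g(6,4)=6 g(6,6)=1
t=7: g(7,-3)=20 g(7,-1)=35 g(7,1)=35 g(7,3)=21 g(7,5)=7 g(7,7)=1
Paths never hitting -5: Σ_s g(7,s) = 119
Paths hitting -5: 2^7 - 119 = 9
P = 9/128 = 9/128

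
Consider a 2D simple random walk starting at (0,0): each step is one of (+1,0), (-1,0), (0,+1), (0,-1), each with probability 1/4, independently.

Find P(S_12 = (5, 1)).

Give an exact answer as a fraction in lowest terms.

Let h be the number of horizontal steps (so 12-h are vertical). To end at (5,1) need (h+5)/2 right-steps and ((12-h)+1)/2 up-steps.
Sum over h with 5 ≤ h ≤ 11, h ≡ 1 (mod 2), 12-h ≡ 1 (mod 2):
h=5: C(12,5)·C(5,5)·C(7,4) = 792·1·35 = 27720
h=7: C(12,7)·C(7,6)·C(5,3) = 792·7·10 = 55440
h=9: C(12,9)·C(9,7)·C(3,2) = 220·36·3 = 23760
h=11: C(12,11)·C(11,8)·C(1,1) = 12·165·1 = 1980
Total favorable: 108900
Total paths: 4^12 = 16777216
P = 108900/16777216 = 27225/4194304

Answer: 27225/4194304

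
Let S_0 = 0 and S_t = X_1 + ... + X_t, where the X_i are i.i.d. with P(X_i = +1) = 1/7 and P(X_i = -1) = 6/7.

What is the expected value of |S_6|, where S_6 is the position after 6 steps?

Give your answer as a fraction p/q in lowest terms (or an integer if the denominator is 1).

Answer: 506670/117649

Derivation:
S_6 takes values m ≡ 0 (mod 2) with |m| ≤ 6; P(S_6=m) = C(6,(6+m)/2) · (1/7)^((6+m)/2) · (6/7)^((6-m)/2).
Distribution: P(S=-6)=46656/117649, P(S=-4)=46656/117649, P(S=-2)=19440/117649, P(S=0)=4320/117649, P(S=2)=540/117649, P(S=4)=36/117649, P(S=6)=1/117649
E[|S_6|] = Σ_m |m|·P(S_6=m) = 506670/117649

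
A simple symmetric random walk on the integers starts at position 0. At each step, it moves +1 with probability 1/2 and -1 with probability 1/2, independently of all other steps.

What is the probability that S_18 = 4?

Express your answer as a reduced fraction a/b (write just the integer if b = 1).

Answer: 1989/16384

Derivation:
To reach position 4 after 18 steps: need 11 steps of +1 and 7 of -1.
Favorable paths: C(18,11) = 31824
Total paths: 2^18 = 262144
P = 31824/262144 = 1989/16384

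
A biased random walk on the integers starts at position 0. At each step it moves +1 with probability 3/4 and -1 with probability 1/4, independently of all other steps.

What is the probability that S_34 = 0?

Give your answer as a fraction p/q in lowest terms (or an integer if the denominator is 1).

Answer: 75340571907153465/73786976294838206464

Derivation:
To be at 0 after 34 steps: need exactly 17 steps of +1 and 17 of -1.
Number of such sequences: C(34,17) = 2333606220
Each has probability (3/4)^17 · (1/4)^17 = 129140163/295147905179352825856
P = 2333606220 · 129140163/295147905179352825856 = 75340571907153465/73786976294838206464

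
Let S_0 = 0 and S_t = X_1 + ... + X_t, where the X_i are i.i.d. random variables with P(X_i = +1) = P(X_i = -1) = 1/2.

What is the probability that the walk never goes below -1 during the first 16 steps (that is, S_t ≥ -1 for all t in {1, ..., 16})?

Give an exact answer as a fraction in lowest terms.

Let f(t,s) = #length-t paths at position s with S_1..S_t all ≥ -1.
f(t,s) = f(t-1,s-1) + f(t-1,s+1) for s ≥ -1; f(t,s) = 0 for s < -1.
t=0: f(0,0)=1
t=1: f(1,-1)=1 f(1,1)=1
t=2: f(2,0)=2 f(2,2)=1
t=3: f(3,-1)=2 f(3,1)=3 f(3,3)=1
t=4: f(4,0)=5 f(4,2)=4 f(4,4)=1
t=5: f(5,-1)=5 f(5,1)=9 f(5,3)=5 f(5,5)=1
t=6: f(6,0)=14 f(6,2)=14 f(6,4)=6 f(6,6)=1
t=7: f(7,-1)=14 f(7,1)=28 f(7,3)=20 f(7,5)=7 f(7,7)=1
t=8: f(8,0)=42 f(8,2)=48 f(8,4)=27 f(8,6)=8 f(8,8)=1
t=9: f(9,-1)=42 f(9,1)=90 f(9,3)=75 f(9,5)=35 f(9,7)=9 f(9,9)=1
t=10: f(10,0)=132 f(10,2)=165 f(10,4)=110 f(10,6)=44 f(10,8)=10 f(10,10)=1
t=11: f(11,-1)=132 f(11,1)=297 f(11,3)=275 f(11,5)=154 f(11,7)=54 f(11,9)=11 f(11,11)=1
t=12: f(12,0)=429 f(12,2)=572 f(12,4)=429 f(12,6)=208 f(12,8)=65 f(12,10)=12 f(12,12)=1
t=13: f(13,-1)=429 f(13,1)=1001 f(13,3)=1001 f(13,5)=637 f(13,7)=273 f(13,9)=77 f(13,11)=13 f(13,13)=1
t=14: f(14,0)=1430 f(14,2)=2002 f(14,4)=1638 f(14,6)=910 f(14,8)=350 f(14,10)=90 f(14,12)=14 f(14,14)=1
t=15: f(15,-1)=1430 f(15,1)=3432 f(15,3)=3640 f(15,5)=2548 f(15,7)=1260 f(15,9)=440 f(15,11)=104 f(15,13)=15 f(15,15)=1
t=16: f(16,0)=4862 f(16,2)=7072 f(16,4)=6188 f(16,6)=3808 f(16,8)=1700 f(16,10)=544 f(16,12)=119 f(16,14)=16 f(16,16)=1
Σ_s f(16,s) = 24310
P = 24310/65536 = 12155/32768

Answer: 12155/32768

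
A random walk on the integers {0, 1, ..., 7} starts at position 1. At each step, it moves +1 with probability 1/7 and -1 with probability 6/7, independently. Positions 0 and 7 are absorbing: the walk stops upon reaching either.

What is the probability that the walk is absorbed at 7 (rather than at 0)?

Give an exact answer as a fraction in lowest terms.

Biased walk: p = 1/7, q = 6/7, r = q/p = 6
Gambler's ruin: P(hit 7 before 0 | start at 1) = (1 - r^a)/(1 - r^N)
r^1 = 6; r^7 = 279936
P = (1 - 6) / (1 - 279936) = -5 / -279935 = 1/55987

Answer: 1/55987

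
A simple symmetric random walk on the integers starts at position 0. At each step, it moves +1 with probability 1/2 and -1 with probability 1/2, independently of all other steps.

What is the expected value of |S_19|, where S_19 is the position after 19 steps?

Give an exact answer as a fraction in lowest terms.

S_19 takes values m ≡ 1 (mod 2) with |m| ≤ 19; P(S_19=m) = C(19,(19+m)/2)/2^19.
Total paths: 2^19 = 524288
Distribution: P(S=-19)=1/524288, P(S=-17)=19/524288, P(S=-15)=171/524288, P(S=-13)=969/524288, P(S=-11)=3876/524288, P(S=-9)=11628/524288, P(S=-7)=27132/524288, P(S=-5)=50388/524288, P(S=-3)=75582/524288, P(S=-1)=92378/524288, P(S=1)=92378/524288, P(S=3)=75582/524288, P(S=5)=50388/524288, P(S=7)=27132/524288, P(S=9)=11628/524288, P(S=11)=3876/524288, P(S=13)=969/524288, P(S=15)=171/524288, P(S=17)=19/524288, P(S=19)=1/524288
E[|S_19|] = Σ_m |m|·P(S_19=m) = 1847560/524288 = 230945/65536

Answer: 230945/65536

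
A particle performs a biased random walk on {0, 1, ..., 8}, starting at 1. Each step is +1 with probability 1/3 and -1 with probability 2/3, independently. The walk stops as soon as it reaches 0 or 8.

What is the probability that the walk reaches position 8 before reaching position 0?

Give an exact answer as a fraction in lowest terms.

Answer: 1/255

Derivation:
Biased walk: p = 1/3, q = 2/3, r = q/p = 2
Gambler's ruin: P(hit 8 before 0 | start at 1) = (1 - r^a)/(1 - r^N)
r^1 = 2; r^8 = 256
P = (1 - 2) / (1 - 256) = -1 / -255 = 1/255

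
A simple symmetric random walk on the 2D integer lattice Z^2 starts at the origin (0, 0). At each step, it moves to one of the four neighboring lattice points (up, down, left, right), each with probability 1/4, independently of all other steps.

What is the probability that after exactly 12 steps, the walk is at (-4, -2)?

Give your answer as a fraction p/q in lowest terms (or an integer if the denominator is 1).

Answer: 5445/524288

Derivation:
Let h be the number of horizontal steps (so 12-h are vertical). To end at (-4,-2) need (h-4)/2 right-steps and ((12-h)-2)/2 up-steps.
Sum over h with 4 ≤ h ≤ 10, h ≡ 0 (mod 2), 12-h ≡ 0 (mod 2):
h=4: C(12,4)·C(4,0)·C(8,3) = 495·1·56 = 27720
h=6: C(12,6)·C(6,1)·C(6,2) = 924·6·15 = 83160
h=8: C(12,8)·C(8,2)·C(4,1) = 495·28·4 = 55440
h=10: C(12,10)·C(10,3)·C(2,0) = 66·120·1 = 7920
Total favorable: 174240
Total paths: 4^12 = 16777216
P = 174240/16777216 = 5445/524288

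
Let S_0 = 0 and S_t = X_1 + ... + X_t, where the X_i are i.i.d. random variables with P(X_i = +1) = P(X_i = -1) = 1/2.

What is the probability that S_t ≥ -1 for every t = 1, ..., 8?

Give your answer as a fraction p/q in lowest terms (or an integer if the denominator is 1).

Let f(t,s) = #length-t paths at position s with S_1..S_t all ≥ -1.
f(t,s) = f(t-1,s-1) + f(t-1,s+1) for s ≥ -1; f(t,s) = 0 for s < -1.
t=0: f(0,0)=1
t=1: f(1,-1)=1 f(1,1)=1
t=2: f(2,0)=2 f(2,2)=1
t=3: f(3,-1)=2 f(3,1)=3 f(3,3)=1
t=4: f(4,0)=5 f(4,2)=4 f(4,4)=1
t=5: f(5,-1)=5 f(5,1)=9 f(5,3)=5 f(5,5)=1
t=6: f(6,0)=14 f(6,2)=14 f(6,4)=6 f(6,6)=1
t=7: f(7,-1)=14 f(7,1)=28 f(7,3)=20 f(7,5)=7 f(7,7)=1
t=8: f(8,0)=42 f(8,2)=48 f(8,4)=27 f(8,6)=8 f(8,8)=1
Σ_s f(8,s) = 126
P = 126/256 = 63/128

Answer: 63/128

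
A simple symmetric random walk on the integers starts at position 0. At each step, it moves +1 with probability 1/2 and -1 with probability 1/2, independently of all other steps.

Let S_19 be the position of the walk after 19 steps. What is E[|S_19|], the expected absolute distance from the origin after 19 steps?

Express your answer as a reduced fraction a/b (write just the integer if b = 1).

S_19 takes values m ≡ 1 (mod 2) with |m| ≤ 19; P(S_19=m) = C(19,(19+m)/2)/2^19.
Total paths: 2^19 = 524288
Distribution: P(S=-19)=1/524288, P(S=-17)=19/524288, P(S=-15)=171/524288, P(S=-13)=969/524288, P(S=-11)=3876/524288, P(S=-9)=11628/524288, P(S=-7)=27132/524288, P(S=-5)=50388/524288, P(S=-3)=75582/524288, P(S=-1)=92378/524288, P(S=1)=92378/524288, P(S=3)=75582/524288, P(S=5)=50388/524288, P(S=7)=27132/524288, P(S=9)=11628/524288, P(S=11)=3876/524288, P(S=13)=969/524288, P(S=15)=171/524288, P(S=17)=19/524288, P(S=19)=1/524288
E[|S_19|] = Σ_m |m|·P(S_19=m) = 1847560/524288 = 230945/65536

Answer: 230945/65536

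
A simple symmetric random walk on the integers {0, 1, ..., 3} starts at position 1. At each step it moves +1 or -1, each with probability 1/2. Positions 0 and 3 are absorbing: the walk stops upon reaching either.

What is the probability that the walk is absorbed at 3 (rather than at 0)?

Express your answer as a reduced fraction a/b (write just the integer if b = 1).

Answer: 1/3

Derivation:
Symmetric walk (p = 1/2): the harmonic-function argument gives P(hit 3 before 0 | start at 1) = a/N.
P = 1/3 = 1/3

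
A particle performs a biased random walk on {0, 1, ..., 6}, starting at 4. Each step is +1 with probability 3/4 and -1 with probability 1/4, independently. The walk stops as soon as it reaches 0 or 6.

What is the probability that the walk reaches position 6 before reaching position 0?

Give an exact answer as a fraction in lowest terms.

Answer: 90/91

Derivation:
Biased walk: p = 3/4, q = 1/4, r = q/p = 1/3
Gambler's ruin: P(hit 6 before 0 | start at 4) = (1 - r^a)/(1 - r^N)
r^4 = 1/81; r^6 = 1/729
P = (1 - 1/81) / (1 - 1/729) = 80/81 / 728/729 = 90/91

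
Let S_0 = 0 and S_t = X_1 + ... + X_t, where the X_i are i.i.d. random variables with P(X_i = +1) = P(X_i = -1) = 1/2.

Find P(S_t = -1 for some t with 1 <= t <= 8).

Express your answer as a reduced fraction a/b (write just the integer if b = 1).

Count via complement. Let g(t,s) = #length-t paths at position s with S_1..S_t all ≠ -1.
g(t,s) = g(t-1,s-1) + g(t-1,s+1) for s ≠ -1; g(t,-1) = 0.
t=0: g(0,0)=1
t=1: g(1,1)=1
t=2: g(2,0)=1 g(2,2)=1
t=3: g(3,1)=2 g(3,3)=1
t=4: g(4,0)=2 g(4,2)=3 g(4,4)=1
t=5: g(5,1)=5 g(5,3)=4 g(5,5)=1
t=6: g(6,0)=5 g(6,2)=9 g(6,4)=5 g(6,6)=1
t=7: g(7,1)=14 g(7,3)=14 g(7,5)=6 g(7,7)=1
t=8: g(8,0)=14 g(8,2)=28 g(8,4)=20 g(8,6)=7 g(8,8)=1
Paths never hitting -1: Σ_s g(8,s) = 70
Paths hitting -1: 2^8 - 70 = 186
P = 186/256 = 93/128

Answer: 93/128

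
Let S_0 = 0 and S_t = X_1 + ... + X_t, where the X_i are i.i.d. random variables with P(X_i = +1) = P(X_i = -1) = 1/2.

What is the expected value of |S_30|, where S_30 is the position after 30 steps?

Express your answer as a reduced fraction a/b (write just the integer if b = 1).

S_30 takes values m ≡ 0 (mod 2) with |m| ≤ 30; P(S_30=m) = C(30,(30+m)/2)/2^30.
Total paths: 2^30 = 1073741824
Distribution: P(S=-30)=1/1073741824, P(S=-28)=30/1073741824, P(S=-26)=435/1073741824, P(S=-24)=4060/1073741824, P(S=-22)=27405/1073741824, P(S=-20)=142506/1073741824, P(S=-18)=593775/1073741824, P(S=-16)=2035800/1073741824, P(S=-14)=5852925/1073741824, P(S=-12)=14307150/1073741824, P(S=-10)=30045015/1073741824, P(S=-8)=54627300/1073741824, P(S=-6)=86493225/1073741824, P(S=-4)=119759850/1073741824, P(S=-2)=145422675/1073741824, P(S=0)=155117520/1073741824, P(S=2)=145422675/1073741824, P(S=4)=119759850/1073741824, P(S=6)=86493225/1073741824, P(S=8)=54627300/1073741824, P(S=10)=30045015/1073741824, P(S=12)=14307150/1073741824, P(S=14)=5852925/1073741824, P(S=16)=2035800/1073741824, P(S=18)=593775/1073741824, P(S=20)=142506/1073741824, P(S=22)=27405/1073741824, P(S=24)=4060/1073741824, P(S=26)=435/1073741824, P(S=28)=30/1073741824, P(S=30)=1/1073741824
E[|S_30|] = Σ_m |m|·P(S_30=m) = 4653525600/1073741824 = 145422675/33554432

Answer: 145422675/33554432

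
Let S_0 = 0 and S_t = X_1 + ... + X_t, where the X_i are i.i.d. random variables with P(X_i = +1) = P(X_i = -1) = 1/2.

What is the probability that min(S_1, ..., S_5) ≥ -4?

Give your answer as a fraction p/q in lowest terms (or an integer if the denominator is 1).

Let f(t,s) = #length-t paths at position s with S_1..S_t all ≥ -4.
f(t,s) = f(t-1,s-1) + f(t-1,s+1) for s ≥ -4; f(t,s) = 0 for s < -4.
t=0: f(0,0)=1
t=1: f(1,-1)=1 f(1,1)=1
t=2: f(2,-2)=1 f(2,0)=2 f(2,2)=1
t=3: f(3,-3)=1 f(3,-1)=3 f(3,1)=3 f(3,3)=1
t=4: f(4,-4)=1 f(4,-2)=4 f(4,0)=6 f(4,2)=4 f(4,4)=1
t=5: f(5,-3)=5 f(5,-1)=10 f(5,1)=10 f(5,3)=5 f(5,5)=1
Σ_s f(5,s) = 31
P = 31/32 = 31/32

Answer: 31/32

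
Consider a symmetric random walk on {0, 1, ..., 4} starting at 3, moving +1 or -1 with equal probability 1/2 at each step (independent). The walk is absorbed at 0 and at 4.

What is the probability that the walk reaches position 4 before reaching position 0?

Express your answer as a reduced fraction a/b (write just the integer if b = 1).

Symmetric walk (p = 1/2): the harmonic-function argument gives P(hit 4 before 0 | start at 3) = a/N.
P = 3/4 = 3/4

Answer: 3/4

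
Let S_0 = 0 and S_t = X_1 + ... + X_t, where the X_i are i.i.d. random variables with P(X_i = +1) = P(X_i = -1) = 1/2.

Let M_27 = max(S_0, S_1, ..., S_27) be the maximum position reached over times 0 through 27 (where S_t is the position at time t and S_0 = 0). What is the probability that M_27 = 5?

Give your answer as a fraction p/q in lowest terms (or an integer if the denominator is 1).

Answer: 13037895/134217728

Derivation:
Let M_27 = max(S_0,...,S_27). Use the reflection principle: for j ≥ 1, #{paths with M_27 ≥ j} = #{S_27 ≥ j} + #{S_27 ≥ j+1}.
By reflection, #{M_27 ≥ 5} = #{S_27 ≥ 5} + #{S_27 ≥ 6} = 29666704 + 16628809 = 46295513.
#{M_27 ≥ 6} = #{S_27 ≥ 6} + #{S_27 ≥ 7} = 16628809 + 16628809 = 33257618.
#{M_27 = 5} = 46295513 - 33257618 = 13037895.
P(M_27 = 5) = 13037895/134217728 = 13037895/134217728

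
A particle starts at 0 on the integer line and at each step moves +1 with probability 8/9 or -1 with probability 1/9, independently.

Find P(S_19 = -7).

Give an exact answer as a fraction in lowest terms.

To reach position -7 after 19 steps: need 6 steps of +1 and 13 steps of -1.
Number of such sequences: C(19,6) = 27132
Each has probability (8/9)^6 · (1/9)^13 = 262144/1350851717672992089
P = 27132 · 262144/1350851717672992089 = 2370830336/450283905890997363

Answer: 2370830336/450283905890997363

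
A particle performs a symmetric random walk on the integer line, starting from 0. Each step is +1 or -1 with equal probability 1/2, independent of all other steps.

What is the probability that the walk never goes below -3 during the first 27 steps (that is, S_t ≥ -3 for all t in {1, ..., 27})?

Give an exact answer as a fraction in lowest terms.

Let f(t,s) = #length-t paths at position s with S_1..S_t all ≥ -3.
f(t,s) = f(t-1,s-1) + f(t-1,s+1) for s ≥ -3; f(t,s) = 0 for s < -3.
t=0: f(0,0)=1
t=1: f(1,-1)=1 f(1,1)=1
t=2: f(2,-2)=1 f(2,0)=2 f(2,2)=1
t=3: f(3,-3)=1 f(3,-1)=3 f(3,1)=3 f(3,3)=1
t=4: f(4,-2)=4 f(4,0)=6 f(4,2)=4 f(4,4)=1
t=5: f(5,-3)=4 f(5,-1)=10 f(5,1)=10 f(5,3)=5 f(5,5)=1
t=6: f(6,-2)=14 f(6,0)=20 f(6,2)=15 f(6,4)=6 f(6,6)=1
t=7: f(7,-3)=14 f(7,-1)=34 f(7,1)=35 f(7,3)=21 f(7,5)=7 f(7,7)=1
t=8: f(8,-2)=48 f(8,0)=69 f(8,2)=56 f(8,4)=28 f(8,6)=8 f(8,8)=1
t=9: f(9,-3)=48 f(9,-1)=117 f(9,1)=125 f(9,3)=84 f(9,5)=36 f(9,7)=9 f(9,9)=1
t=10: f(10,-2)=165 f(10,0)=242 f(10,2)=209 f(10,4)=120 f(10,6)=45 f(10,8)=10 f(10,10)=1
t=11: f(11,-3)=165 f(11,-1)=407 f(11,1)=451 f(11,3)=329 f(11,5)=165 f(11,7)=55 f(11,9)=11 f(11,11)=1
t=12: f(12,-2)=572 f(12,0)=858 f(12,2)=780 f(12,4)=494 f(12,6)=220 f(12,8)=66 f(12,10)=12 f(12,12)=1
t=13: f(13,-3)=572 f(13,-1)=1430 f(13,1)=1638 f(13,3)=1274 f(13,5)=714 f(13,7)=286 f(13,9)=78 f(13,11)=13 f(13,13)=1
t=14: f(14,-2)=2002 f(14,0)=3068 f(14,2)=2912 f(14,4)=1988 f(14,6)=1000 f(14,8)=364 f(14,10)=91 f(14,12)=14 f(14,14)=1
t=15: f(15,-3)=2002 f(15,-1)=5070 f(15,1)=5980 f(15,3)=4900 f(15,5)=2988 f(15,7)=1364 f(15,9)=455 f(15,11)=105 f(15,13)=15 f(15,15)=1
t=16: f(16,-2)=7072 f(16,0)=11050 f(16,2)=10880 f(16,4)=7888 f(16,6)=4352 f(16,8)=1819 f(16,10)=560 f(16,12)=120 f(16,14)=16 f(16,16)=1
t=17: f(17,-3)=7072 f(17,-1)=18122 f(17,1)=21930 f(17,3)=18768 f(17,5)=12240 f(17,7)=6171 f(17,9)=2379 f(17,11)=680 f(17,13)=136 f(17,15)=17 f(17,17)=1
t=18: f(18,-2)=25194 f(18,0)=40052 f(18,2)=40698 f(18,4)=31008 f(18,6)=18411 f(18,8)=8550 f(18,10)=3059 f(18,12)=816 f(18,14)=153 f(18,16)=18 f(18,18)=1
t=19: f(19,-3)=25194 f(19,-1)=65246 f(19,1)=80750 f(19,3)=71706 f(19,5)=49419 f(19,7)=26961 f(19,9)=11609 f(19,11)=3875 f(19,13)=969 f(19,15)=171 f(19,17)=19 f(19,19)=1
t=20: f(20,-2)=90440 f(20,0)=145996 f(20,2)=152456 f(20,4)=121125 f(20,6)=76380 f(20,8)=38570 f(20,10)=15484 f(20,12)=4844 f(20,14)=1140 f(20,16)=190 f(20,18)=20 f(20,20)=1
t=21: f(21,-3)=90440 f(21,-1)=236436 f(21,1)=298452 f(21,3)=273581 f(21,5)=197505 f(21,7)=114950 f(21,9)=54054 f(21,11)=20328 f(21,13)=5984 f(21,15)=1330 f(21,17)=210 f(21,19)=21 f(21,21)=1
t=22: f(22,-2)=326876 f(22,0)=534888 f(22,2)=572033 f(22,4)=471086 f(22,6)=312455 f(22,8)=169004 f(22,10)=74382 f(22,12)=26312 f(22,14)=7314 f(22,16)=1540 f(22,18)=231 f(22,20)=22 f(22,22)=1
t=23: f(23,-3)=326876 f(23,-1)=861764 f(23,1)=1106921 f(23,3)=1043119 f(23,5)=783541 f(23,7)=481459 f(23,9)=243386 f(23,11)=100694 f(23,13)=33626 f(23,15)=8854 f(23,17)=1771 f(23,19)=253 f(23,21)=23 f(23,23)=1
t=24: f(24,-2)=1188640 f(24,0)=1968685 f(24,2)=2150040 f(24,4)=1826660 f(24,6)=1265000 f(24,8)=724845 f(24,10)=344080 f(24,12)=134320 f(24,14)=42480 f(24,16)=10625 f(24,18)=2024 f(24,20)=276 f(24,22)=24 f(24,24)=1
t=25: f(25,-3)=1188640 f(25,-1)=3157325 f(25,1)=4118725 f(25,3)=3976700 f(25,5)=3091660 f(25,7)=1989845 f(25,9)=1068925 f(25,11)=478400 f(25,13)=176800 f(25,15)=53105 f(25,17)=12649 f(25,19)=2300 f(25,21)=300 f(25,23)=25 f(25,25)=1
t=26: f(26,-2)=4345965 f(26,0)=7276050 f(26,2)=8095425 f(26,4)=7068360 f(26,6)=5081505 f(26,8)=3058770 f(26,10)=1547325 f(26,12)=655200 f(26,14)=229905 f(26,16)=65754 f(26,18)=14949 f(26,20)=2600 f(26,22)=325 f(26,24)=26 f(26,26)=1
t=27: f(27,-3)=4345965 f(27,-1)=11622015 f(27,1)=15371475 f(27,3)=15163785 f(27,5)=12149865 f(27,7)=8140275 f(27,9)=4606095 f(27,11)=2202525 f(27,13)=885105 f(27,15)=295659 f(27,17)=80703 f(27,19)=17549 f(27,21)=2925 f(27,23)=351 f(27,25)=27 f(27,27)=1
Σ_s f(27,s) = 74884320
P = 74884320/134217728 = 2340135/4194304

Answer: 2340135/4194304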